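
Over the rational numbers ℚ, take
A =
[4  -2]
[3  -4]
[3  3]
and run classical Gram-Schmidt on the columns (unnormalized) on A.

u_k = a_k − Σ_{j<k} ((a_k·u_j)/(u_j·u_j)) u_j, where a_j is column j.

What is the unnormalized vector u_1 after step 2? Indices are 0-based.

u_1 = (-12/17, -103/34, 135/34)

Step 1: u_0 = a_0 = (4, 3, 3).
Step 2: u_1 = a_1 − (-11/34)·u_0 = (-12/17, -103/34, 135/34).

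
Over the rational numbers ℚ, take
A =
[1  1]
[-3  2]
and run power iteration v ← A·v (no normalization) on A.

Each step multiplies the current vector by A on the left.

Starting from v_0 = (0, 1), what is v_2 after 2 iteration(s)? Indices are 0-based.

v_2 = (3, 1)

v_0 = (0, 1).
v_1 = A·v_0 = (1, 2).
v_2 = A·v_1 = (3, 1).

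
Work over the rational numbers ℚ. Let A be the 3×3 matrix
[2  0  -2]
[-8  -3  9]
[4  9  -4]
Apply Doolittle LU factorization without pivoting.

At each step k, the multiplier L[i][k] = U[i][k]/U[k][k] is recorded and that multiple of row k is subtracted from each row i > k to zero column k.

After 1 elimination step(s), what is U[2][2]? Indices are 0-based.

U[2][2] = 0

[col 0] pivot 2
  R1 -= -4*R0 → (0, -3, 1)  (L[1][0] := -4)
  R2 -= 2*R0 → (0, 9, 0)  (L[2][0] := 2)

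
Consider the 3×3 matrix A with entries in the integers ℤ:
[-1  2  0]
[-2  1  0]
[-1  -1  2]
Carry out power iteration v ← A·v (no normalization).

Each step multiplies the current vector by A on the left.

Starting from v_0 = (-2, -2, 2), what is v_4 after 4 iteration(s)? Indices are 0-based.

v_4 = (-18, -18, 40)

v_0 = (-2, -2, 2).
v_1 = A·v_0 = (-2, 2, 8).
v_2 = A·v_1 = (6, 6, 16).
v_3 = A·v_2 = (6, -6, 20).
v_4 = A·v_3 = (-18, -18, 40).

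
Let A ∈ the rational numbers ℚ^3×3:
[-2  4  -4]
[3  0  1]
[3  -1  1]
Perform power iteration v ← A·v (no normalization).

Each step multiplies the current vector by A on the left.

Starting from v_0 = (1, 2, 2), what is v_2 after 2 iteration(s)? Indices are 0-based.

v_0 = (1, 2, 2).
v_1 = A·v_0 = (-2, 5, 3).
v_2 = A·v_1 = (12, -3, -8).

v_2 = (12, -3, -8)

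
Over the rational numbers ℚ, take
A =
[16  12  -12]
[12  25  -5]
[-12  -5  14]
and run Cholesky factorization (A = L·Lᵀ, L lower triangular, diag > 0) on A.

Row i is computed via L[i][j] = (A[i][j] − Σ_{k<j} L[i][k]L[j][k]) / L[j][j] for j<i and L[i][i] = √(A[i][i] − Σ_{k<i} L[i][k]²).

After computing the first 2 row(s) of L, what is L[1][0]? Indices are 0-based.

L[1][0] = 3

Step 1: L[0][0] = √(16) = 4.
  L[1][0] = (12) / L[0][0] = 3.
Step 2: L[1][1] = √(16) = 4.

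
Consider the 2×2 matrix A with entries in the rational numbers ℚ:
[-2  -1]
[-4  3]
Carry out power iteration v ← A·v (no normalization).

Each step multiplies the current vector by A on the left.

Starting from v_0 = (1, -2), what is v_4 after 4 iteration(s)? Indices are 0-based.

v_4 = (110, -430)

v_0 = (1, -2).
v_1 = A·v_0 = (0, -10).
v_2 = A·v_1 = (10, -30).
v_3 = A·v_2 = (10, -130).
v_4 = A·v_3 = (110, -430).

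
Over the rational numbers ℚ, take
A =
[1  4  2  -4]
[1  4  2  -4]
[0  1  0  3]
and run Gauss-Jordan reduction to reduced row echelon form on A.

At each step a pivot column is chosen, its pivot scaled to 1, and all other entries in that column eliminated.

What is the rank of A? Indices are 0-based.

[1] R0 /= 1  ⇒  (1, 4, 2, -4)
     R1 -= 1·R0  ⇒  (0, 0, 0, 0)
[2] R1 <-> R2
[2] R1 /= 1  ⇒  (0, 1, 0, 3)
     R0 -= 4·R1  ⇒  (1, 0, 2, -16)
column 2 empty below row 2
column 3 empty below row 2

rank = 2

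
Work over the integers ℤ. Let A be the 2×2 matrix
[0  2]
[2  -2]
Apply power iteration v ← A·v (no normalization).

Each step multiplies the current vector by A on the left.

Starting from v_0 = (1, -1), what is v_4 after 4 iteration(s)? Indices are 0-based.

v_4 = (80, -128)

v_0 = (1, -1).
v_1 = A·v_0 = (-2, 4).
v_2 = A·v_1 = (8, -12).
v_3 = A·v_2 = (-24, 40).
v_4 = A·v_3 = (80, -128).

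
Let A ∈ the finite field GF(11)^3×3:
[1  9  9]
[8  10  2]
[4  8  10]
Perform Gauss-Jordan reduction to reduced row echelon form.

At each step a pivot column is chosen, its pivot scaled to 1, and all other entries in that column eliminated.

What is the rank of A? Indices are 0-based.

[1] R0 /= 1  ⇒  (1, 9, 9)
     R1 -= 8·R0  ⇒  (0, 4, 7)
     R2 -= 4·R0  ⇒  (0, 5, 7)
[2] R1 /= 4  ⇒  (0, 1, 10)
     R0 -= 9·R1  ⇒  (1, 0, 7)
     R2 -= 5·R1  ⇒  (0, 0, 1)
[3] R2 /= 1  ⇒  (0, 0, 1)
     R0 -= 7·R2  ⇒  (1, 0, 0)
     R1 -= 10·R2  ⇒  (0, 1, 0)

rank = 3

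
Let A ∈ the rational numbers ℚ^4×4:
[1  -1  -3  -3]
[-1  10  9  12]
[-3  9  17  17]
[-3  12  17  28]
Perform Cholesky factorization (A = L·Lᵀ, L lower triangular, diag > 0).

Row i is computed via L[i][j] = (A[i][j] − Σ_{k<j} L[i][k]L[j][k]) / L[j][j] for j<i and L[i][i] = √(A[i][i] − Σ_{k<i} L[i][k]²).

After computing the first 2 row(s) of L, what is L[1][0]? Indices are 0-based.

Step 1: L[0][0] = √(1) = 1.
  L[1][0] = (-1) / L[0][0] = -1.
Step 2: L[1][1] = √(9) = 3.

L[1][0] = -1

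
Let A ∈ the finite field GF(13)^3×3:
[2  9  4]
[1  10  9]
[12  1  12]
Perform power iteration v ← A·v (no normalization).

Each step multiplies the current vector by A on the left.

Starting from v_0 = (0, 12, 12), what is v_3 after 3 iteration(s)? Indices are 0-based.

v_3 = (4, 7, 0)

v_0 = (0, 12, 12).
v_1 = A·v_0 = (0, 7, 0).
v_2 = A·v_1 = (11, 5, 7).
v_3 = A·v_2 = (4, 7, 0).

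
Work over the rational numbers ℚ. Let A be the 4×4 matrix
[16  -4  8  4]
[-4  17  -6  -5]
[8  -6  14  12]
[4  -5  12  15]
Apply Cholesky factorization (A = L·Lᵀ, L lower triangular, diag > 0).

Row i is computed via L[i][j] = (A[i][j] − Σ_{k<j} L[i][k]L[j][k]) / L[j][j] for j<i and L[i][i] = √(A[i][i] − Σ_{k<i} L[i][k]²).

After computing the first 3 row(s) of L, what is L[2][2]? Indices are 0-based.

L[2][2] = 3

Step 1: L[0][0] = √(16) = 4.
  L[1][0] = (-4) / L[0][0] = -1.
Step 2: L[1][1] = √(16) = 4.
  L[2][0] = (8) / L[0][0] = 2.
  L[2][1] = (-4) / L[1][1] = -1.
Step 3: L[2][2] = √(9) = 3.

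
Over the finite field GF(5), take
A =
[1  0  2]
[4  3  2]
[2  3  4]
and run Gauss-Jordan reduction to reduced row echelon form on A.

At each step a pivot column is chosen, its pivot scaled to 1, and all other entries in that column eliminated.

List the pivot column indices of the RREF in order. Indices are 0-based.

[1] R0 /= 1  ⇒  (1, 0, 2)
     R1 -= 4·R0  ⇒  (0, 3, 4)
     R2 -= 2·R0  ⇒  (0, 3, 0)
[2] R1 /= 3  ⇒  (0, 1, 3)
     R2 -= 3·R1  ⇒  (0, 0, 1)
[3] R2 /= 1  ⇒  (0, 0, 1)
     R0 -= 2·R2  ⇒  (1, 0, 0)
     R1 -= 3·R2  ⇒  (0, 1, 0)

pivot columns: 0, 1, 2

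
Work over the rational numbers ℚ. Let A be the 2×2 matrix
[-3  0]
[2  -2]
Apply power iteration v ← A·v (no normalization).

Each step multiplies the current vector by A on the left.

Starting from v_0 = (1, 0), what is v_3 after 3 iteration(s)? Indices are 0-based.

v_0 = (1, 0).
v_1 = A·v_0 = (-3, 2).
v_2 = A·v_1 = (9, -10).
v_3 = A·v_2 = (-27, 38).

v_3 = (-27, 38)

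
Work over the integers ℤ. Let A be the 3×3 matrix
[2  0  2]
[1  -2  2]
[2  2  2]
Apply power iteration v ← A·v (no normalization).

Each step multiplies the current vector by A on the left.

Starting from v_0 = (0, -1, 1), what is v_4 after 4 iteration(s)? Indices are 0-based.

v_0 = (0, -1, 1).
v_1 = A·v_0 = (2, 4, 0).
v_2 = A·v_1 = (4, -6, 12).
v_3 = A·v_2 = (32, 40, 20).
v_4 = A·v_3 = (104, -8, 184).

v_4 = (104, -8, 184)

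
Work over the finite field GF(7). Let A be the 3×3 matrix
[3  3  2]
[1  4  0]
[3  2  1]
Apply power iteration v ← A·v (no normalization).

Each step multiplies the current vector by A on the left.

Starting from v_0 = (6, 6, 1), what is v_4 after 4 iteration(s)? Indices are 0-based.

v_0 = (6, 6, 1).
v_1 = A·v_0 = (3, 2, 3).
v_2 = A·v_1 = (0, 4, 2).
v_3 = A·v_2 = (2, 2, 3).
v_4 = A·v_3 = (4, 3, 6).

v_4 = (4, 3, 6)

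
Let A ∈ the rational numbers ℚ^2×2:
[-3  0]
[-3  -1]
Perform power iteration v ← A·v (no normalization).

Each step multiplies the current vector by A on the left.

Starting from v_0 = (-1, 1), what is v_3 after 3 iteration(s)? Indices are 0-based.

v_3 = (27, 38)

v_0 = (-1, 1).
v_1 = A·v_0 = (3, 2).
v_2 = A·v_1 = (-9, -11).
v_3 = A·v_2 = (27, 38).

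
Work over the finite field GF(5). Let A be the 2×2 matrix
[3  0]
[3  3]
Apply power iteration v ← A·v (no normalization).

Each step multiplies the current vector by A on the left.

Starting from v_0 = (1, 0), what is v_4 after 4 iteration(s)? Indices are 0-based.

v_4 = (1, 4)

v_0 = (1, 0).
v_1 = A·v_0 = (3, 3).
v_2 = A·v_1 = (4, 3).
v_3 = A·v_2 = (2, 1).
v_4 = A·v_3 = (1, 4).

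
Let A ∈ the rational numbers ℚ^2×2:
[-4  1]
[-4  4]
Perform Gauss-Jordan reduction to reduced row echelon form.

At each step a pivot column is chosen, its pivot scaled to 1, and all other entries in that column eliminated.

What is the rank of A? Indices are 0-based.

step 1: normalize row 0 (÷-4) = (1, -1/4)
  row 1: subtract -4×row0 = (0, 3)
step 2: normalize row 1 (÷3) = (0, 1)
  row 0: subtract -1/4×row1 = (1, 0)

rank = 2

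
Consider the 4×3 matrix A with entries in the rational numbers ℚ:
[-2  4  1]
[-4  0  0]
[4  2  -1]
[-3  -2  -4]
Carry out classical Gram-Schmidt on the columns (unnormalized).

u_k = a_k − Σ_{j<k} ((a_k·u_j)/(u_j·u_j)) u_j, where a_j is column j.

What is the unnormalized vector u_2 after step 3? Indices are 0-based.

Step 1: u_0 = a_0 = (-2, -4, 4, -3).
Step 2: u_1 = a_1 − (2/15)·u_0 = (64/15, 8/15, 22/15, -8/5).
Step 3: u_2 = a_2 − (2/15)·u_0 − (23/58)·u_1 = (-37/87, 28/87, -184/87, -86/29).

u_2 = (-37/87, 28/87, -184/87, -86/29)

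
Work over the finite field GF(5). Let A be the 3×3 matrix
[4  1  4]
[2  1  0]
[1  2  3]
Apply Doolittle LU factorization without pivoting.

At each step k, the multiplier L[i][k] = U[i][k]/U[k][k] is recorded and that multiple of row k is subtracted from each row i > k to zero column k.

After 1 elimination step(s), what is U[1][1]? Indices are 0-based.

U[1][1] = 3

k=0: U[0][0]=4
  eliminate (1,0): mult=3, new row 1: (0, 3, 3); set L[1][0]=3
  eliminate (2,0): mult=4, new row 2: (0, 3, 2); set L[2][0]=4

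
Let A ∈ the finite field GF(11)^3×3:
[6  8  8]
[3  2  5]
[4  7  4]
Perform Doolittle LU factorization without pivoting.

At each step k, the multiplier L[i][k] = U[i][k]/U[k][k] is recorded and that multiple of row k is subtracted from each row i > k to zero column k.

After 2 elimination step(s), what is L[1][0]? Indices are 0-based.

L[1][0] = 6

[col 0] pivot 6
  R1 -= 6*R0 → (0, 9, 1)  (L[1][0] := 6)
  R2 -= 8*R0 → (0, 9, 6)  (L[2][0] := 8)
[col 1] pivot 9
  R2 -= 1*R1 → (0, 0, 5)  (L[2][1] := 1)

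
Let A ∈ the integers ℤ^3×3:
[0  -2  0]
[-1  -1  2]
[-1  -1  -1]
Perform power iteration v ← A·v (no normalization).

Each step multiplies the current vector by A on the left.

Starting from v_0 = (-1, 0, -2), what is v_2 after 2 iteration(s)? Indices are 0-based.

v_0 = (-1, 0, -2).
v_1 = A·v_0 = (0, -3, 3).
v_2 = A·v_1 = (6, 9, 0).

v_2 = (6, 9, 0)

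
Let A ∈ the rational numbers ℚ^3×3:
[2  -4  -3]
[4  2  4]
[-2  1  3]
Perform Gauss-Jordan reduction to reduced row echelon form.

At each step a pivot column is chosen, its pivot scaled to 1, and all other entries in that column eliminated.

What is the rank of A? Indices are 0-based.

rank = 3

[1] R0 /= 2  ⇒  (1, -2, -3/2)
     R1 -= 4·R0  ⇒  (0, 10, 10)
     R2 -= -2·R0  ⇒  (0, -3, 0)
[2] R1 /= 10  ⇒  (0, 1, 1)
     R0 -= -2·R1  ⇒  (1, 0, 1/2)
     R2 -= -3·R1  ⇒  (0, 0, 3)
[3] R2 /= 3  ⇒  (0, 0, 1)
     R0 -= 1/2·R2  ⇒  (1, 0, 0)
     R1 -= 1·R2  ⇒  (0, 1, 0)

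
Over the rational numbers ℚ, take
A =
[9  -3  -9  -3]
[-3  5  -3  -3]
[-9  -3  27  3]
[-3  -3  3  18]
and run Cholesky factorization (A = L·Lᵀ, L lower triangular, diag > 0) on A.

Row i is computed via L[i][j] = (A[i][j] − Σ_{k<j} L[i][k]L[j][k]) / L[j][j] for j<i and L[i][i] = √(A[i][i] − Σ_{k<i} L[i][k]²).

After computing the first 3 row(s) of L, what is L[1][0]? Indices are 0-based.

Step 1: L[0][0] = √(9) = 3.
  L[1][0] = (-3) / L[0][0] = -1.
Step 2: L[1][1] = √(4) = 2.
  L[2][0] = (-9) / L[0][0] = -3.
  L[2][1] = (-6) / L[1][1] = -3.
Step 3: L[2][2] = √(9) = 3.

L[1][0] = -1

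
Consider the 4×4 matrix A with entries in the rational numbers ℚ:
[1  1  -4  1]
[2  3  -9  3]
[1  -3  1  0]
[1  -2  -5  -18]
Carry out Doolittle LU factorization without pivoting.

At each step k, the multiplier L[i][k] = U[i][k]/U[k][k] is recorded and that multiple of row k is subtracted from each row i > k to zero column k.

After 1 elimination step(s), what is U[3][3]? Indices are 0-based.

[col 0] pivot 1
  R1 -= 2*R0 → (0, 1, -1, 1)  (L[1][0] := 2)
  R2 -= 1*R0 → (0, -4, 5, -1)  (L[2][0] := 1)
  R3 -= 1*R0 → (0, -3, -1, -19)  (L[3][0] := 1)

U[3][3] = -19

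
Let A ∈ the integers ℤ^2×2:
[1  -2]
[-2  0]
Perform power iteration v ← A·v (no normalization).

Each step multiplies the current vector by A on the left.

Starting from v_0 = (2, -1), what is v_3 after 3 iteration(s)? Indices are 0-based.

v_0 = (2, -1).
v_1 = A·v_0 = (4, -4).
v_2 = A·v_1 = (12, -8).
v_3 = A·v_2 = (28, -24).

v_3 = (28, -24)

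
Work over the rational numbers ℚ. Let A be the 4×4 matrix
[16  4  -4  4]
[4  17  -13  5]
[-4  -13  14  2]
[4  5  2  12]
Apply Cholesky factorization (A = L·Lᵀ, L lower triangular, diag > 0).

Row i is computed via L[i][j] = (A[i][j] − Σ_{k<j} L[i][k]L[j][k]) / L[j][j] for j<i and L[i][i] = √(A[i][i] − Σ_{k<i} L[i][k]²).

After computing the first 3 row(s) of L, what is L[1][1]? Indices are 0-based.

L[1][1] = 4

Step 1: L[0][0] = √(16) = 4.
  L[1][0] = (4) / L[0][0] = 1.
Step 2: L[1][1] = √(16) = 4.
  L[2][0] = (-4) / L[0][0] = -1.
  L[2][1] = (-12) / L[1][1] = -3.
Step 3: L[2][2] = √(4) = 2.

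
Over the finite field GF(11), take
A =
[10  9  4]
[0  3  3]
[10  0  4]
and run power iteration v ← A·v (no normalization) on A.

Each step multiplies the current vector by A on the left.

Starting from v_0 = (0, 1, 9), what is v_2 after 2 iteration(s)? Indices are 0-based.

v_2 = (6, 0, 0)

v_0 = (0, 1, 9).
v_1 = A·v_0 = (1, 8, 3).
v_2 = A·v_1 = (6, 0, 0).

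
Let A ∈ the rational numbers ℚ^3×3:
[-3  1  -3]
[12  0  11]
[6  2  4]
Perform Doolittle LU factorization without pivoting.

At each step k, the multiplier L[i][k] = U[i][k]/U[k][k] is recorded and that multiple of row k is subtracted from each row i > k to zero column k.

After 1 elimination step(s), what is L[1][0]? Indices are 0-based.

L[1][0] = -4

Step 1: pivot at (0,0) is -3.
  row1 ← row1 − (-4)·row0  ⇒  L[1][0]=-4, U row1=(0, 4, -1)
  row2 ← row2 − (-2)·row0  ⇒  L[2][0]=-2, U row2=(0, 4, -2)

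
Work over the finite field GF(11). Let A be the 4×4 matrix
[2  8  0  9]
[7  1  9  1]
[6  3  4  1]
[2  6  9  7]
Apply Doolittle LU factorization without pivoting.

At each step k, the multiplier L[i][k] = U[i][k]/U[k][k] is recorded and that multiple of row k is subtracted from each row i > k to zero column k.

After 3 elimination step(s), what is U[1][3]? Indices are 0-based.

k=0: U[0][0]=2
  eliminate (1,0): mult=9, new row 1: (0, 6, 9, 8); set L[1][0]=9
  eliminate (2,0): mult=3, new row 2: (0, 1, 4, 7); set L[2][0]=3
  eliminate (3,0): mult=1, new row 3: (0, 9, 9, 9); set L[3][0]=1
k=1: U[1][1]=6
  eliminate (2,1): mult=2, new row 2: (0, 0, 8, 2); set L[2][1]=2
  eliminate (3,1): mult=7, new row 3: (0, 0, 1, 8); set L[3][1]=7
k=2: U[2][2]=8
  eliminate (3,2): mult=7, new row 3: (0, 0, 0, 5); set L[3][2]=7

U[1][3] = 8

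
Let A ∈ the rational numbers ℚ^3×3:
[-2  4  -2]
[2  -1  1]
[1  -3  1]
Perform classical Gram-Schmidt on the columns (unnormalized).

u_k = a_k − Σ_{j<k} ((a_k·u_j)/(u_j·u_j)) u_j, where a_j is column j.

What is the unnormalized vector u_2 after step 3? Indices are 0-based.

Step 1: u_0 = a_0 = (-2, 2, 1).
Step 2: u_1 = a_1 − (-13/9)·u_0 = (10/9, 17/9, -14/9).
Step 3: u_2 = a_2 − (7/9)·u_0 − (-17/65)·u_1 = (-2/13, -4/65, -12/65).

u_2 = (-2/13, -4/65, -12/65)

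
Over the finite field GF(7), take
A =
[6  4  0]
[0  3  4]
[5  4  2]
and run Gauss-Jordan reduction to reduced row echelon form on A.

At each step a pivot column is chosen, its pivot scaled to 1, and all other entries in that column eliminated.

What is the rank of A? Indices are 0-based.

rank = 3

pivot(0,0)=6: scale R0 → (1, 3, 0)
  clear (2,0): R2 −= (5)R0 → (0, 3, 2)
pivot(1,1)=3: scale R1 → (0, 1, 6)
  clear (0,1): R0 −= (3)R1 → (1, 0, 3)
  clear (2,1): R2 −= (3)R1 → (0, 0, 5)
pivot(2,2)=5: scale R2 → (0, 0, 1)
  clear (0,2): R0 −= (3)R2 → (1, 0, 0)
  clear (1,2): R1 −= (6)R2 → (0, 1, 0)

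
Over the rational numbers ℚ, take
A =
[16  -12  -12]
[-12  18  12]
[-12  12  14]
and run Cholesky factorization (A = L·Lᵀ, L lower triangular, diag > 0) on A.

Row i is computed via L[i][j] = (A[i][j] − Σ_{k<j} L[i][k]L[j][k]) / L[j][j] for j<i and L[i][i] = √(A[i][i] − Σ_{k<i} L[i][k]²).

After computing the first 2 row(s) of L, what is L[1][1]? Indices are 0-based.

L[1][1] = 3

Step 1: L[0][0] = √(16) = 4.
  L[1][0] = (-12) / L[0][0] = -3.
Step 2: L[1][1] = √(9) = 3.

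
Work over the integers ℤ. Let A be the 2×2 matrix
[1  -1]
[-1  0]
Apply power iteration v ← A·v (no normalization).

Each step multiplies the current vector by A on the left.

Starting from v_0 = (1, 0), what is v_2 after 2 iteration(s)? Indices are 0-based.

v_0 = (1, 0).
v_1 = A·v_0 = (1, -1).
v_2 = A·v_1 = (2, -1).

v_2 = (2, -1)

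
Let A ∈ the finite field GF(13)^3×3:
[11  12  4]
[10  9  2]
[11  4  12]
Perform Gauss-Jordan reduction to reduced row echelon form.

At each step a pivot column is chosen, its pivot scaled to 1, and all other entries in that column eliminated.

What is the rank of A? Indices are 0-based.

rank = 2

[1] R0 /= 11  ⇒  (1, 7, 11)
     R1 -= 10·R0  ⇒  (0, 4, 9)
     R2 -= 11·R0  ⇒  (0, 5, 8)
[2] R1 /= 4  ⇒  (0, 1, 12)
     R0 -= 7·R1  ⇒  (1, 0, 5)
     R2 -= 5·R1  ⇒  (0, 0, 0)
column 2 empty below row 2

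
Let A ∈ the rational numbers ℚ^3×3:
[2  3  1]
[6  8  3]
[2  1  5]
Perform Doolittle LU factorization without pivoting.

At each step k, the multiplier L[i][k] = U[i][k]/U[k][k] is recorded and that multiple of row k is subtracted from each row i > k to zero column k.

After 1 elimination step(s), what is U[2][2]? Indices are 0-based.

U[2][2] = 4

Step 1: pivot at (0,0) is 2.
  row1 ← row1 − (3)·row0  ⇒  L[1][0]=3, U row1=(0, -1, 0)
  row2 ← row2 − (1)·row0  ⇒  L[2][0]=1, U row2=(0, -2, 4)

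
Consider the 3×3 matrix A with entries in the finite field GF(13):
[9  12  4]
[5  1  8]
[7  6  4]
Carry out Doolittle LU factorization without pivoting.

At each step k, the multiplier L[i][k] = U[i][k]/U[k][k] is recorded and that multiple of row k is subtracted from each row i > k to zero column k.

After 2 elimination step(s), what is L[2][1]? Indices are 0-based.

L[2][1] = 9

Step 1: pivot at (0,0) is 9.
  row1 ← row1 − (2)·row0  ⇒  L[1][0]=2, U row1=(0, 3, 0)
  row2 ← row2 − (8)·row0  ⇒  L[2][0]=8, U row2=(0, 1, 11)
Step 2: pivot at (1,1) is 3.
  row2 ← row2 − (9)·row1  ⇒  L[2][1]=9, U row2=(0, 0, 11)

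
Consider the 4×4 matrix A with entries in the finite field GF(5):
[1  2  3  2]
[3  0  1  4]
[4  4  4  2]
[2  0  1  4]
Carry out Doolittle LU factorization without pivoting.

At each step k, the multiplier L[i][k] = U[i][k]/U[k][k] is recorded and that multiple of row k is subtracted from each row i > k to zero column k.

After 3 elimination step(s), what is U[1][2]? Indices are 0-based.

k=0: U[0][0]=1
  eliminate (1,0): mult=3, new row 1: (0, 4, 2, 3); set L[1][0]=3
  eliminate (2,0): mult=4, new row 2: (0, 1, 2, 4); set L[2][0]=4
  eliminate (3,0): mult=2, new row 3: (0, 1, 0, 0); set L[3][0]=2
k=1: U[1][1]=4
  eliminate (2,1): mult=4, new row 2: (0, 0, 4, 2); set L[2][1]=4
  eliminate (3,1): mult=4, new row 3: (0, 0, 2, 3); set L[3][1]=4
k=2: U[2][2]=4
  eliminate (3,2): mult=3, new row 3: (0, 0, 0, 2); set L[3][2]=3

U[1][2] = 2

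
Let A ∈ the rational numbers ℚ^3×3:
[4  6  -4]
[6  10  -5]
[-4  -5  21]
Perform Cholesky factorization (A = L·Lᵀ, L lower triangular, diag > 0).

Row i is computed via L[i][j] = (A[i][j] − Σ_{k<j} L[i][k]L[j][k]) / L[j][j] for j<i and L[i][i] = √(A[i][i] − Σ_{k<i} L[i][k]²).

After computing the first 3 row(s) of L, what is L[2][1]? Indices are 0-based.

L[2][1] = 1

Step 1: L[0][0] = √(4) = 2.
  L[1][0] = (6) / L[0][0] = 3.
Step 2: L[1][1] = √(1) = 1.
  L[2][0] = (-4) / L[0][0] = -2.
  L[2][1] = (1) / L[1][1] = 1.
Step 3: L[2][2] = √(16) = 4.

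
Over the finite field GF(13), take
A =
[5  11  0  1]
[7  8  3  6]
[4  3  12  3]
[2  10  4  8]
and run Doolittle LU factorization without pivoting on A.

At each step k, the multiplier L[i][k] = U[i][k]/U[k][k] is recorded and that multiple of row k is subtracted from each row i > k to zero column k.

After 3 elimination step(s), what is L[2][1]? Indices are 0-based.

Step 1: pivot at (0,0) is 5.
  row1 ← row1 − (4)·row0  ⇒  L[1][0]=4, U row1=(0, 3, 3, 2)
  row2 ← row2 − (6)·row0  ⇒  L[2][0]=6, U row2=(0, 2, 12, 10)
  row3 ← row3 − (3)·row0  ⇒  L[3][0]=3, U row3=(0, 3, 4, 5)
Step 2: pivot at (1,1) is 3.
  row2 ← row2 − (5)·row1  ⇒  L[2][1]=5, U row2=(0, 0, 10, 0)
  row3 ← row3 − (1)·row1  ⇒  L[3][1]=1, U row3=(0, 0, 1, 3)
Step 3: pivot at (2,2) is 10.
  row3 ← row3 − (4)·row2  ⇒  L[3][2]=4, U row3=(0, 0, 0, 3)

L[2][1] = 5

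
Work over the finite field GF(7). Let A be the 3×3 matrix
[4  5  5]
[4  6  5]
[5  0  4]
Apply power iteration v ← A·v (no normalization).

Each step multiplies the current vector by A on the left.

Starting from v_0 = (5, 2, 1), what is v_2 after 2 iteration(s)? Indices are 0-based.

v_2 = (1, 3, 4)

v_0 = (5, 2, 1).
v_1 = A·v_0 = (0, 2, 1).
v_2 = A·v_1 = (1, 3, 4).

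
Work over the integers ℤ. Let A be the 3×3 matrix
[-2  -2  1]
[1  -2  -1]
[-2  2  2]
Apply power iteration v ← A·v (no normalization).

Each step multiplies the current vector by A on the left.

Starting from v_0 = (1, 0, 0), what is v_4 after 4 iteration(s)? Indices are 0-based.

v_4 = (-16, 2, -8)

v_0 = (1, 0, 0).
v_1 = A·v_0 = (-2, 1, -2).
v_2 = A·v_1 = (0, -2, 2).
v_3 = A·v_2 = (6, 2, 0).
v_4 = A·v_3 = (-16, 2, -8).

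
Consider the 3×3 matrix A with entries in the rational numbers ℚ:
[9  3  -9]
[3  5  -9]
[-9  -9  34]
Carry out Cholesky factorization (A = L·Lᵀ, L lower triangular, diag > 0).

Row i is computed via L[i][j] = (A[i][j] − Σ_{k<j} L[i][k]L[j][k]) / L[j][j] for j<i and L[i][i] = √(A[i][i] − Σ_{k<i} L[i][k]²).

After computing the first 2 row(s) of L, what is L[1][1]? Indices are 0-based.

Step 1: L[0][0] = √(9) = 3.
  L[1][0] = (3) / L[0][0] = 1.
Step 2: L[1][1] = √(4) = 2.

L[1][1] = 2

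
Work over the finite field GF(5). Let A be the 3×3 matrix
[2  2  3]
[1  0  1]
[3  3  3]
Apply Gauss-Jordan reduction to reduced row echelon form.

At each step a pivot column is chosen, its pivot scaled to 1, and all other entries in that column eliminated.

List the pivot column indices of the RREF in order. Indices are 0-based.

[1] R0 /= 2  ⇒  (1, 1, 4)
     R1 -= 1·R0  ⇒  (0, 4, 2)
     R2 -= 3·R0  ⇒  (0, 0, 1)
[2] R1 /= 4  ⇒  (0, 1, 3)
     R0 -= 1·R1  ⇒  (1, 0, 1)
[3] R2 /= 1  ⇒  (0, 0, 1)
     R0 -= 1·R2  ⇒  (1, 0, 0)
     R1 -= 3·R2  ⇒  (0, 1, 0)

pivot columns: 0, 1, 2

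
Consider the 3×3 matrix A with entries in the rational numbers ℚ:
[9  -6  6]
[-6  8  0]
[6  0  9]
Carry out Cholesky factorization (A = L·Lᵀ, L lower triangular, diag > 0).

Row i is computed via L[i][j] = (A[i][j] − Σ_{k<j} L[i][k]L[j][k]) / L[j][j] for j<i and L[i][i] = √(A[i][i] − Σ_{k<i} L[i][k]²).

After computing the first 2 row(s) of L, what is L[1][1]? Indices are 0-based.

Step 1: L[0][0] = √(9) = 3.
  L[1][0] = (-6) / L[0][0] = -2.
Step 2: L[1][1] = √(4) = 2.

L[1][1] = 2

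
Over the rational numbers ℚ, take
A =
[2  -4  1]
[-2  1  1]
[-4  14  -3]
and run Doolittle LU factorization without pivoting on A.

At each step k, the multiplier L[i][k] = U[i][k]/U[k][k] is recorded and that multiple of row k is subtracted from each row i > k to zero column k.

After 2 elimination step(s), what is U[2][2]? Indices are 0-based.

Step 1: pivot at (0,0) is 2.
  row1 ← row1 − (-1)·row0  ⇒  L[1][0]=-1, U row1=(0, -3, 2)
  row2 ← row2 − (-2)·row0  ⇒  L[2][0]=-2, U row2=(0, 6, -1)
Step 2: pivot at (1,1) is -3.
  row2 ← row2 − (-2)·row1  ⇒  L[2][1]=-2, U row2=(0, 0, 3)

U[2][2] = 3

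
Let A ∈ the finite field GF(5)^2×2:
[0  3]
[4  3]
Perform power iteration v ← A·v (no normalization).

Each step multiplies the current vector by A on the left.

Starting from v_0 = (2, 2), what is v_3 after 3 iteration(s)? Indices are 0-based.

v_0 = (2, 2).
v_1 = A·v_0 = (1, 4).
v_2 = A·v_1 = (2, 1).
v_3 = A·v_2 = (3, 1).

v_3 = (3, 1)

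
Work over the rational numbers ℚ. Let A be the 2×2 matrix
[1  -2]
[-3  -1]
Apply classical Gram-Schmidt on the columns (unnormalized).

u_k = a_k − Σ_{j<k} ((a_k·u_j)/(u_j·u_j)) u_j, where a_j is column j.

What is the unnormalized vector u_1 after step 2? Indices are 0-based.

Step 1: u_0 = a_0 = (1, -3).
Step 2: u_1 = a_1 − (1/10)·u_0 = (-21/10, -7/10).

u_1 = (-21/10, -7/10)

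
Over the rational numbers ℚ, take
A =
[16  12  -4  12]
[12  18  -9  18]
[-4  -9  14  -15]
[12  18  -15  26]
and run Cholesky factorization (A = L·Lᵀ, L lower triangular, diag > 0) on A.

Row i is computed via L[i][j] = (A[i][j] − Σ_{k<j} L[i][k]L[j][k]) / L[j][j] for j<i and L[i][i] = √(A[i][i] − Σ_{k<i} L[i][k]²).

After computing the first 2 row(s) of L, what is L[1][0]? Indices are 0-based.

Step 1: L[0][0] = √(16) = 4.
  L[1][0] = (12) / L[0][0] = 3.
Step 2: L[1][1] = √(9) = 3.

L[1][0] = 3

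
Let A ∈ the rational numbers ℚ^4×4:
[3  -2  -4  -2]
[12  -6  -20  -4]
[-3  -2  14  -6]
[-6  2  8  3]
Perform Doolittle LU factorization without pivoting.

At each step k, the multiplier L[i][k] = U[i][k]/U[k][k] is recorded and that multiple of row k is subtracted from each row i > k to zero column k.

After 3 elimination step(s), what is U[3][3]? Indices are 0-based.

[col 0] pivot 3
  R1 -= 4*R0 → (0, 2, -4, 4)  (L[1][0] := 4)
  R2 -= -1*R0 → (0, -4, 10, -8)  (L[2][0] := -1)
  R3 -= -2*R0 → (0, -2, 0, -1)  (L[3][0] := -2)
[col 1] pivot 2
  R2 -= -2*R1 → (0, 0, 2, 0)  (L[2][1] := -2)
  R3 -= -1*R1 → (0, 0, -4, 3)  (L[3][1] := -1)
[col 2] pivot 2
  R3 -= -2*R2 → (0, 0, 0, 3)  (L[3][2] := -2)

U[3][3] = 3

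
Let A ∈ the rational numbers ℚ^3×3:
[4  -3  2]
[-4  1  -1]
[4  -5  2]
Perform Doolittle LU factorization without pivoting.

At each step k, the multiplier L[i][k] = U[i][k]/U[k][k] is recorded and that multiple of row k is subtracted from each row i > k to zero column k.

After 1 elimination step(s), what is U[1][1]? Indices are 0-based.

[col 0] pivot 4
  R1 -= -1*R0 → (0, -2, 1)  (L[1][0] := -1)
  R2 -= 1*R0 → (0, -2, 0)  (L[2][0] := 1)

U[1][1] = -2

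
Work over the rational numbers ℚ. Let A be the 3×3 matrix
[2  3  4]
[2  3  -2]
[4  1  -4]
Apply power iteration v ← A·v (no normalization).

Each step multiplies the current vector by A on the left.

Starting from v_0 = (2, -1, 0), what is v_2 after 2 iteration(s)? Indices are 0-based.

v_2 = (33, -9, -23)

v_0 = (2, -1, 0).
v_1 = A·v_0 = (1, 1, 7).
v_2 = A·v_1 = (33, -9, -23).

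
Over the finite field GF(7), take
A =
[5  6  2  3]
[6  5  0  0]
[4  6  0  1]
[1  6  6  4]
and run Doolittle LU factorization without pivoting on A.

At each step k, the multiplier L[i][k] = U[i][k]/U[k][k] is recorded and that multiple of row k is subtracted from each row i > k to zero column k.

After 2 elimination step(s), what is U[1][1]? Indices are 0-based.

k=0: U[0][0]=5
  eliminate (1,0): mult=4, new row 1: (0, 2, 6, 2); set L[1][0]=4
  eliminate (2,0): mult=5, new row 2: (0, 4, 4, 0); set L[2][0]=5
  eliminate (3,0): mult=3, new row 3: (0, 2, 0, 2); set L[3][0]=3
k=1: U[1][1]=2
  eliminate (2,1): mult=2, new row 2: (0, 0, 6, 3); set L[2][1]=2
  eliminate (3,1): mult=1, new row 3: (0, 0, 1, 0); set L[3][1]=1

U[1][1] = 2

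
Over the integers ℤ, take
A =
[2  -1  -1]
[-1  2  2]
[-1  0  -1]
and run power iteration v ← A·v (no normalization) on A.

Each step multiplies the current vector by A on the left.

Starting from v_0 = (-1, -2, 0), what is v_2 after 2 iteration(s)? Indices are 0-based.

v_0 = (-1, -2, 0).
v_1 = A·v_0 = (0, -3, 1).
v_2 = A·v_1 = (2, -4, -1).

v_2 = (2, -4, -1)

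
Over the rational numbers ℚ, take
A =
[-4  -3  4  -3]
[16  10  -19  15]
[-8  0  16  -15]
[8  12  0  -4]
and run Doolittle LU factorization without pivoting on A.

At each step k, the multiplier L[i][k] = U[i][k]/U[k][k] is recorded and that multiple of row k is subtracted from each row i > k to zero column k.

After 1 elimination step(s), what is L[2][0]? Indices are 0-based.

k=0: U[0][0]=-4
  eliminate (1,0): mult=-4, new row 1: (0, -2, -3, 3); set L[1][0]=-4
  eliminate (2,0): mult=2, new row 2: (0, 6, 8, -9); set L[2][0]=2
  eliminate (3,0): mult=-2, new row 3: (0, 6, 8, -10); set L[3][0]=-2

L[2][0] = 2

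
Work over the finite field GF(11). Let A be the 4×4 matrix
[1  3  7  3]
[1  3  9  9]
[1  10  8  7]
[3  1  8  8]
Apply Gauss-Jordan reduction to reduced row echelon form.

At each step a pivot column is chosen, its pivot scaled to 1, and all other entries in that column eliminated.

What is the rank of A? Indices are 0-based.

rank = 4

step 1: normalize row 0 (÷1) = (1, 3, 7, 3)
  row 1: subtract 1×row0 = (0, 0, 2, 6)
  row 2: subtract 1×row0 = (0, 7, 1, 4)
  row 3: subtract 3×row0 = (0, 3, 9, 10)
step 2: exchange rows 1,2
step 2: normalize row 1 (÷7) = (0, 1, 8, 10)
  row 0: subtract 3×row1 = (1, 0, 5, 6)
  row 3: subtract 3×row1 = (0, 0, 7, 2)
step 3: normalize row 2 (÷2) = (0, 0, 1, 3)
  row 0: subtract 5×row2 = (1, 0, 0, 2)
  row 1: subtract 8×row2 = (0, 1, 0, 8)
  row 3: subtract 7×row2 = (0, 0, 0, 3)
step 4: normalize row 3 (÷3) = (0, 0, 0, 1)
  row 0: subtract 2×row3 = (1, 0, 0, 0)
  row 1: subtract 8×row3 = (0, 1, 0, 0)
  row 2: subtract 3×row3 = (0, 0, 1, 0)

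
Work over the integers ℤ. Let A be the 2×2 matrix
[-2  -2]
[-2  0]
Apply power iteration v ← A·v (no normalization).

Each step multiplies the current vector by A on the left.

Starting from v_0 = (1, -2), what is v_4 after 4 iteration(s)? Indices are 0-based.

v_4 = (-16, -16)

v_0 = (1, -2).
v_1 = A·v_0 = (2, -2).
v_2 = A·v_1 = (0, -4).
v_3 = A·v_2 = (8, 0).
v_4 = A·v_3 = (-16, -16).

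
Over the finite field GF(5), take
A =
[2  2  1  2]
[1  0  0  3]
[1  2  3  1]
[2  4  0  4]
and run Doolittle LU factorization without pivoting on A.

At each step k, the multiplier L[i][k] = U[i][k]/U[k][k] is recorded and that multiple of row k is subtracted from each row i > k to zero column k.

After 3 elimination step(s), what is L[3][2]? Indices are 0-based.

L[3][2] = 4

Step 1: pivot at (0,0) is 2.
  row1 ← row1 − (3)·row0  ⇒  L[1][0]=3, U row1=(0, 4, 2, 2)
  row2 ← row2 − (3)·row0  ⇒  L[2][0]=3, U row2=(0, 1, 0, 0)
  row3 ← row3 − (1)·row0  ⇒  L[3][0]=1, U row3=(0, 2, 4, 2)
Step 2: pivot at (1,1) is 4.
  row2 ← row2 − (4)·row1  ⇒  L[2][1]=4, U row2=(0, 0, 2, 2)
  row3 ← row3 − (3)·row1  ⇒  L[3][1]=3, U row3=(0, 0, 3, 1)
Step 3: pivot at (2,2) is 2.
  row3 ← row3 − (4)·row2  ⇒  L[3][2]=4, U row3=(0, 0, 0, 3)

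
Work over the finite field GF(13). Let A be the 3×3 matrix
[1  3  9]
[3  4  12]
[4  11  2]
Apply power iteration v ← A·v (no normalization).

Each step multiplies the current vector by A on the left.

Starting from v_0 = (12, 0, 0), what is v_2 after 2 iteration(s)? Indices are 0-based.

v_0 = (12, 0, 0).
v_1 = A·v_0 = (12, 10, 9).
v_2 = A·v_1 = (6, 2, 7).

v_2 = (6, 2, 7)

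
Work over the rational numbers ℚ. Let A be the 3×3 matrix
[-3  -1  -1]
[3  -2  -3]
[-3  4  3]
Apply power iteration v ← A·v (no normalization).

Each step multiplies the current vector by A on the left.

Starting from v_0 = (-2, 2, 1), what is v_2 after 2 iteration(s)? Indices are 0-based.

v_2 = (-13, -16, -10)

v_0 = (-2, 2, 1).
v_1 = A·v_0 = (3, -13, 17).
v_2 = A·v_1 = (-13, -16, -10).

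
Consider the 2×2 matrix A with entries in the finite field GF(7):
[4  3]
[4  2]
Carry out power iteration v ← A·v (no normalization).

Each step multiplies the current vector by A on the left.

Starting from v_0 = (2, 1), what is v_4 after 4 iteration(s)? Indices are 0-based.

v_4 = (4, 0)

v_0 = (2, 1).
v_1 = A·v_0 = (4, 3).
v_2 = A·v_1 = (4, 1).
v_3 = A·v_2 = (5, 4).
v_4 = A·v_3 = (4, 0).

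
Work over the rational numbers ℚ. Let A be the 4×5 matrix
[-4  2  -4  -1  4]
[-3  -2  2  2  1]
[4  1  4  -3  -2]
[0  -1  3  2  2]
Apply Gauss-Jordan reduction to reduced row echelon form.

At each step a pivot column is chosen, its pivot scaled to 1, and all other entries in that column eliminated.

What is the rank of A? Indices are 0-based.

step 1: normalize row 0 (÷-4) = (1, -1/2, 1, 1/4, -1)
  row 1: subtract -3×row0 = (0, -7/2, 5, 11/4, -2)
  row 2: subtract 4×row0 = (0, 3, 0, -4, 2)
step 2: normalize row 1 (÷-7/2) = (0, 1, -10/7, -11/14, 4/7)
  row 0: subtract -1/2×row1 = (1, 0, 2/7, -1/7, -5/7)
  row 2: subtract 3×row1 = (0, 0, 30/7, -23/14, 2/7)
  row 3: subtract -1×row1 = (0, 0, 11/7, 17/14, 18/7)
step 3: normalize row 2 (÷30/7) = (0, 0, 1, -23/60, 1/15)
  row 0: subtract 2/7×row2 = (1, 0, 0, -1/30, -11/15)
  row 1: subtract -10/7×row2 = (0, 1, 0, -4/3, 2/3)
  row 3: subtract 11/7×row2 = (0, 0, 0, 109/60, 37/15)
step 4: normalize row 3 (÷109/60) = (0, 0, 0, 1, 148/109)
  row 0: subtract -1/30×row3 = (1, 0, 0, 0, -75/109)
  row 1: subtract -4/3×row3 = (0, 1, 0, 0, 270/109)
  row 2: subtract -23/60×row3 = (0, 0, 1, 0, 64/109)

rank = 4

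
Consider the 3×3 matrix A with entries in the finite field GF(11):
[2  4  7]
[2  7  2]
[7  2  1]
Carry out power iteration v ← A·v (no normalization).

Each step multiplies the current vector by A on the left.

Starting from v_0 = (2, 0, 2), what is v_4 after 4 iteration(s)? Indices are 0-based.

v_0 = (2, 0, 2).
v_1 = A·v_0 = (7, 8, 5).
v_2 = A·v_1 = (4, 3, 4).
v_3 = A·v_2 = (4, 4, 5).
v_4 = A·v_3 = (4, 2, 8).

v_4 = (4, 2, 8)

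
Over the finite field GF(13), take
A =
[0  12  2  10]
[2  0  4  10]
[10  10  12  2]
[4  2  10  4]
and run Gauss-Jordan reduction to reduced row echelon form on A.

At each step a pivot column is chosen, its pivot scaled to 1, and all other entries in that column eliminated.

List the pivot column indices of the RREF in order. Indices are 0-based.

step 1: exchange rows 0,1
step 1: normalize row 0 (÷2) = (1, 0, 2, 5)
  row 2: subtract 10×row0 = (0, 10, 5, 4)
  row 3: subtract 4×row0 = (0, 2, 2, 10)
step 2: normalize row 1 (÷12) = (0, 1, 11, 3)
  row 2: subtract 10×row1 = (0, 0, 12, 0)
  row 3: subtract 2×row1 = (0, 0, 6, 4)
step 3: normalize row 2 (÷12) = (0, 0, 1, 0)
  row 0: subtract 2×row2 = (1, 0, 0, 5)
  row 1: subtract 11×row2 = (0, 1, 0, 3)
  row 3: subtract 6×row2 = (0, 0, 0, 4)
step 4: normalize row 3 (÷4) = (0, 0, 0, 1)
  row 0: subtract 5×row3 = (1, 0, 0, 0)
  row 1: subtract 3×row3 = (0, 1, 0, 0)

pivot columns: 0, 1, 2, 3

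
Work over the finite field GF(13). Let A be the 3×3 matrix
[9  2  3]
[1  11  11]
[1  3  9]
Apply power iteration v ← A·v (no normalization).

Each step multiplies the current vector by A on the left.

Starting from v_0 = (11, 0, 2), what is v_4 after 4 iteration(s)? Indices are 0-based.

v_4 = (7, 11, 1)

v_0 = (11, 0, 2).
v_1 = A·v_0 = (1, 7, 3).
v_2 = A·v_1 = (6, 7, 10).
v_3 = A·v_2 = (7, 11, 0).
v_4 = A·v_3 = (7, 11, 1).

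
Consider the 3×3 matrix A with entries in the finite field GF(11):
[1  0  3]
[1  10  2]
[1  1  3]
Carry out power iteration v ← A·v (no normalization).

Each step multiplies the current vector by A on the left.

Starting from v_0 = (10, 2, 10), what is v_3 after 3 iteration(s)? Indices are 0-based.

v_3 = (0, 7, 8)

v_0 = (10, 2, 10).
v_1 = A·v_0 = (7, 6, 9).
v_2 = A·v_1 = (1, 8, 7).
v_3 = A·v_2 = (0, 7, 8).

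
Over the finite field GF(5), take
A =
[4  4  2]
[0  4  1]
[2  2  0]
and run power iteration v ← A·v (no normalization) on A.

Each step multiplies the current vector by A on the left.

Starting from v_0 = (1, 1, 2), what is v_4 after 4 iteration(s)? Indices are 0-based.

v_0 = (1, 1, 2).
v_1 = A·v_0 = (2, 1, 4).
v_2 = A·v_1 = (0, 3, 1).
v_3 = A·v_2 = (4, 3, 1).
v_4 = A·v_3 = (0, 3, 4).

v_4 = (0, 3, 4)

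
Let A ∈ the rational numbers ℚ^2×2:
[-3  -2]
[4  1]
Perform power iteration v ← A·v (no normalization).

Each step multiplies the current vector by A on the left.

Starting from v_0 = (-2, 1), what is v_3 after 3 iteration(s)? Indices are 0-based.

v_3 = (-24, 17)

v_0 = (-2, 1).
v_1 = A·v_0 = (4, -7).
v_2 = A·v_1 = (2, 9).
v_3 = A·v_2 = (-24, 17).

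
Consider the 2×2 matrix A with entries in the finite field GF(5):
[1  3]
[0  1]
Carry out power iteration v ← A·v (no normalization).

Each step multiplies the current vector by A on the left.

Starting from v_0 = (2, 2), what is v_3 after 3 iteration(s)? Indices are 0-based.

v_3 = (0, 2)

v_0 = (2, 2).
v_1 = A·v_0 = (3, 2).
v_2 = A·v_1 = (4, 2).
v_3 = A·v_2 = (0, 2).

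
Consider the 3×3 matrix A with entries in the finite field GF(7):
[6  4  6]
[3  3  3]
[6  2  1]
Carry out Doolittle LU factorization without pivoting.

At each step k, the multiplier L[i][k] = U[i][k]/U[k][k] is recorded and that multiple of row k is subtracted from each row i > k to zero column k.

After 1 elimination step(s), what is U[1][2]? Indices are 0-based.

k=0: U[0][0]=6
  eliminate (1,0): mult=4, new row 1: (0, 1, 0); set L[1][0]=4
  eliminate (2,0): mult=1, new row 2: (0, 5, 2); set L[2][0]=1

U[1][2] = 0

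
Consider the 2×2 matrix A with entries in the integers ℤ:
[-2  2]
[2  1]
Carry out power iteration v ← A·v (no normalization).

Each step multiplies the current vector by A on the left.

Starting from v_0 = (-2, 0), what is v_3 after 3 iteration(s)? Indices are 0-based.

v_0 = (-2, 0).
v_1 = A·v_0 = (4, -4).
v_2 = A·v_1 = (-16, 4).
v_3 = A·v_2 = (40, -28).

v_3 = (40, -28)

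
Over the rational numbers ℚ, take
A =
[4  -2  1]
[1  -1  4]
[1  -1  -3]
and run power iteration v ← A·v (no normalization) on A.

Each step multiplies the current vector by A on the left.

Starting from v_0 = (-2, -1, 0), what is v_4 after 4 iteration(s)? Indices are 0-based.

v_4 = (-268, -86, -30)

v_0 = (-2, -1, 0).
v_1 = A·v_0 = (-6, -1, -1).
v_2 = A·v_1 = (-23, -9, -2).
v_3 = A·v_2 = (-76, -22, -8).
v_4 = A·v_3 = (-268, -86, -30).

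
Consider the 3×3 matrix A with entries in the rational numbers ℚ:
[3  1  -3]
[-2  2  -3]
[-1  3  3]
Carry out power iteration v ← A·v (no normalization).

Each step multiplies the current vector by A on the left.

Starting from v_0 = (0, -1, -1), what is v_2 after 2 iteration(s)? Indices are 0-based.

v_2 = (25, 16, -17)

v_0 = (0, -1, -1).
v_1 = A·v_0 = (2, 1, -6).
v_2 = A·v_1 = (25, 16, -17).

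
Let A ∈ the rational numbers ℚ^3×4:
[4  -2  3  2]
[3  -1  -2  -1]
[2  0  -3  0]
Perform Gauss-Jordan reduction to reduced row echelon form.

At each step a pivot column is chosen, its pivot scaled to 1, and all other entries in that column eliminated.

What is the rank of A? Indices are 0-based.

[1] R0 /= 4  ⇒  (1, -1/2, 3/4, 1/2)
     R1 -= 3·R0  ⇒  (0, 1/2, -17/4, -5/2)
     R2 -= 2·R0  ⇒  (0, 1, -9/2, -1)
[2] R1 /= 1/2  ⇒  (0, 1, -17/2, -5)
     R0 -= -1/2·R1  ⇒  (1, 0, -7/2, -2)
     R2 -= 1·R1  ⇒  (0, 0, 4, 4)
[3] R2 /= 4  ⇒  (0, 0, 1, 1)
     R0 -= -7/2·R2  ⇒  (1, 0, 0, 3/2)
     R1 -= -17/2·R2  ⇒  (0, 1, 0, 7/2)

rank = 3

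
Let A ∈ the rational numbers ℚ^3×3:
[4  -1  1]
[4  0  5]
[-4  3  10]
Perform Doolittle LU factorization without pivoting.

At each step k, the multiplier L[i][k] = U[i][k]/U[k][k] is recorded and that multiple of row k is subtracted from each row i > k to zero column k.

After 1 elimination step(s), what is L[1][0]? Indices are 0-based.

L[1][0] = 1

[col 0] pivot 4
  R1 -= 1*R0 → (0, 1, 4)  (L[1][0] := 1)
  R2 -= -1*R0 → (0, 2, 11)  (L[2][0] := -1)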